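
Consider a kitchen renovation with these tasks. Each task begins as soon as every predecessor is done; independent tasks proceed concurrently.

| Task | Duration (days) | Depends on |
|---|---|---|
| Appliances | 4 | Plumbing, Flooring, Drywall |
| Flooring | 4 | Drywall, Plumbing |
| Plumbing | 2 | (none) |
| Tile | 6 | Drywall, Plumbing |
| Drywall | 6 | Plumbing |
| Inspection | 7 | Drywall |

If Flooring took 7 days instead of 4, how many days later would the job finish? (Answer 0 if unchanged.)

The binding path is Plumbing→Drywall→Flooring→Appliances = 2+6+4+4 = 16; finish at 16 days.
Flooring lies on that path, so at 7 days the path becomes 19 days.
The critical path is still Plumbing→Drywall→Flooring→Appliances; finish is now 19 days.
Change in finish: 19 − 16 = +3 days.

3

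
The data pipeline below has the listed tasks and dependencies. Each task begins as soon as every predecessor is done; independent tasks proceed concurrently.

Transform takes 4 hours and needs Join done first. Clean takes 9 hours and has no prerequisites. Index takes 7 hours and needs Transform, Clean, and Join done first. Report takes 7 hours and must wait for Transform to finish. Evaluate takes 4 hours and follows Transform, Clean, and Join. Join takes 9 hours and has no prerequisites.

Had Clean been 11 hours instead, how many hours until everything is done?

20

Baseline: Join→Transform→Index = 9+4+7 = 20 → 20 hours.
Clean is off the critical path — its longest chain is 16 hours, giving 4 of slack.
No other chain overtakes it, so the finish is 20 hours.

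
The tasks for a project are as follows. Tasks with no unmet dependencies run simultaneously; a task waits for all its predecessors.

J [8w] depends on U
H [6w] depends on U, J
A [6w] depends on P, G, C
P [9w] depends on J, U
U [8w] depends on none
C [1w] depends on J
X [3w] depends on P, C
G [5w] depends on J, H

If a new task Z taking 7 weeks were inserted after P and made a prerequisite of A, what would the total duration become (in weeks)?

38

Originally the plan takes 33 weeks.
With Z inserted, A now waits for max(P, G, C, Z).
New critical path: U→J→P→Z→A = 8+8+9+7+6 = 38 ⇒ 38 weeks.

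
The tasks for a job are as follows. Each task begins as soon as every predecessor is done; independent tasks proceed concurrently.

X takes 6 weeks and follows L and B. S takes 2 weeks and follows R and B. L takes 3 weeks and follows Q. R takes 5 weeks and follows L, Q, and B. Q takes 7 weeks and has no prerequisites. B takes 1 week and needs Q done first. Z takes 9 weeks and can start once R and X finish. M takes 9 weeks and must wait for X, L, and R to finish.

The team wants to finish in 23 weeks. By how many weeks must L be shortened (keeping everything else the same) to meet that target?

Current finish: 25 weeks; target: 23.
L is on every critical path, so each week cut from L cuts the finish by one (this holds down to a finish of 23).
Need 25 − 23 = 2 weeks off L → L becomes 1 week, finish becomes 23.

2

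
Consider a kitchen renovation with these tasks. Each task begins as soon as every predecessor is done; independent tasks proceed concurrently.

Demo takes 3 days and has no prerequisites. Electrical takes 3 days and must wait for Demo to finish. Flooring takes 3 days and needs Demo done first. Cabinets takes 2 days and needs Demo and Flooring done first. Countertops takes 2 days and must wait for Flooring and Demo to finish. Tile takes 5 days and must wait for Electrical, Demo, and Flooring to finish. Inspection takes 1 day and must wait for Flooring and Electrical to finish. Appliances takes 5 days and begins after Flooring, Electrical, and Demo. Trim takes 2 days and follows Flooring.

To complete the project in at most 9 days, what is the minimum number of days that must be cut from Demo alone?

2

Current finish: 11 days; target: 9.
Demo is on every critical path, so each day cut from Demo cuts the finish by one (this holds down to a finish of 9).
Need 11 − 9 = 2 days off Demo → Demo becomes 1 day, finish becomes 9.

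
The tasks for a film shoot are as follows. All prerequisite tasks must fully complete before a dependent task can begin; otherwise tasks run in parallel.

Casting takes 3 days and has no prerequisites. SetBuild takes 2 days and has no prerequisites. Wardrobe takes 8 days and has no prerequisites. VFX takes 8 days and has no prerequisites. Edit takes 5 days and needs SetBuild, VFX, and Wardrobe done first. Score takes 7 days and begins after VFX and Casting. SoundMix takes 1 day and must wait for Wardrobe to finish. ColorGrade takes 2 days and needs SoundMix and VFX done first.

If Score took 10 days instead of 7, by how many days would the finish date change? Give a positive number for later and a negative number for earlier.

Critical path before the change: VFX→Score = 8+7 = 15 giving 15 days.
Score lies on that path, so at 10 days the path becomes 18 days.
The critical path is still VFX→Score; finish is now 18 days.
Change in finish: 18 − 15 = +3 days.

3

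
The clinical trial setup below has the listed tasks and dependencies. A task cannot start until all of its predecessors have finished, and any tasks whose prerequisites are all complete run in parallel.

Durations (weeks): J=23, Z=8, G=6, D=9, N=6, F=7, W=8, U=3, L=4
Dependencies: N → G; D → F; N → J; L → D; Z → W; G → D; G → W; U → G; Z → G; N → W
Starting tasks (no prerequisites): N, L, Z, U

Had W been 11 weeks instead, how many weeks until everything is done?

30

Baseline: Z→G→D→F = 8+6+9+7 = 30 → 30 weeks.
W is off the critical path — its longest chain is 22 weeks, giving 8 of slack.
No other chain overtakes it, so the finish is 30 weeks.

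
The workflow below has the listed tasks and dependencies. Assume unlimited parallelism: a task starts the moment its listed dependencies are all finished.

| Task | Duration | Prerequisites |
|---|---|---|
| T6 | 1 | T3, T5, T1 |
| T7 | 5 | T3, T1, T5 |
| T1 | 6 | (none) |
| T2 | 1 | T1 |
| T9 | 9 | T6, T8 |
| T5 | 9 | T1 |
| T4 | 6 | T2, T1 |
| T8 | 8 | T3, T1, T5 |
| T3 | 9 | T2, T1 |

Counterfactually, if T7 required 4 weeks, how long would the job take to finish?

The binding path is T1→T2→T3→T8→T9 = 6+1+9+8+9 = 33; finish at 33 weeks.
T7 has 12 weeks of float (longest path through it is 21).
That remains the longest chain; total 33 weeks.

33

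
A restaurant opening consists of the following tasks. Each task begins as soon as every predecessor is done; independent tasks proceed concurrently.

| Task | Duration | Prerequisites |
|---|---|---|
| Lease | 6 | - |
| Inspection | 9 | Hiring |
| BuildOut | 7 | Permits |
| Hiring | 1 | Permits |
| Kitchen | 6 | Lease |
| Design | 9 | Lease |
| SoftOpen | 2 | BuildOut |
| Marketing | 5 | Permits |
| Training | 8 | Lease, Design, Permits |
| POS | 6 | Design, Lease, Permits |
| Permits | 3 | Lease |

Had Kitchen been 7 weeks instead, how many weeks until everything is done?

Baseline: Lease→Design→Training = 6+9+8 = 23 → 23 weeks.
The longest path through Kitchen is only 12 weeks, so Kitchen has float 11.
The critical path is still Lease→Design→Training; finish is now 23 weeks.

23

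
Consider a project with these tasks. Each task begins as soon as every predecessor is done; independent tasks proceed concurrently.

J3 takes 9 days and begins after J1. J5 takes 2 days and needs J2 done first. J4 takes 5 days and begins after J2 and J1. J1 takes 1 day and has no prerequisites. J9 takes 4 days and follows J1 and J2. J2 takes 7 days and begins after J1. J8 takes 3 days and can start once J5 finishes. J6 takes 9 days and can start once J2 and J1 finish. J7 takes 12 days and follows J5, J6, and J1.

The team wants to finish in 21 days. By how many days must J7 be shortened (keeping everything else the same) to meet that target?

8

Current finish: 29 days; target: 21.
J7 is on every critical path, so each day cut from J7 cuts the finish by one (this holds down to a finish of 18).
Need 29 − 21 = 8 days off J7 → J7 becomes 4 days, finish becomes 21.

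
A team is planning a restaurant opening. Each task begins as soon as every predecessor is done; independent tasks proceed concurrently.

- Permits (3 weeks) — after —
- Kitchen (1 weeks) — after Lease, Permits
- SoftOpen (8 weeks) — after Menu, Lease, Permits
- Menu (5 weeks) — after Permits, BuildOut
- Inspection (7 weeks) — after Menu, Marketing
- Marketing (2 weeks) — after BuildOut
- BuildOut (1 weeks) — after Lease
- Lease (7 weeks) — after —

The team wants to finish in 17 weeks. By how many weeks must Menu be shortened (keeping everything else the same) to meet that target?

Current finish: 21 weeks; target: 17.
Menu is on every critical path, so each week cut from Menu cuts the finish by one (this holds down to a finish of 17).
Need 21 − 17 = 4 weeks off Menu → Menu becomes 1 week, finish becomes 17.

4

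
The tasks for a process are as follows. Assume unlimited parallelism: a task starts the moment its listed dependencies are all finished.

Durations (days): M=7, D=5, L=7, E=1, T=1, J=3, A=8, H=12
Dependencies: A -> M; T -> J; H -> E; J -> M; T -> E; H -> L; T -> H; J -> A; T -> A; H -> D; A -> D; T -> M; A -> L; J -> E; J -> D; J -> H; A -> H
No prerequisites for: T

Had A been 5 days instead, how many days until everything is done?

28

Actual critical path: T→J→A→H→L = 1+3+8+12+7 = 31 ⇒ 31 days.
A is on the critical path; changing it to 5 makes that path 28 days.
No other chain overtakes it, so the finish is 28 days.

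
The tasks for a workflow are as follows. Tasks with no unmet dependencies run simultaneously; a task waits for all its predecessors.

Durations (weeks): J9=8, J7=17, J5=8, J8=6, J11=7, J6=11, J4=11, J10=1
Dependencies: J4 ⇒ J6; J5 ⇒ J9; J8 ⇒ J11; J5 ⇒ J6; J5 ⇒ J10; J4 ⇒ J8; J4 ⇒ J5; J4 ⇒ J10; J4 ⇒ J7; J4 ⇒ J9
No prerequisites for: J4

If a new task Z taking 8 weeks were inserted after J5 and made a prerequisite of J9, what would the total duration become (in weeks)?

35

Originally the project takes 30 weeks.
With Z inserted, J9 now waits for max(J4, J5, Z).
New critical path: J4→J5→Z→J9 = 11+8+8+8 = 35 ⇒ 35 weeks.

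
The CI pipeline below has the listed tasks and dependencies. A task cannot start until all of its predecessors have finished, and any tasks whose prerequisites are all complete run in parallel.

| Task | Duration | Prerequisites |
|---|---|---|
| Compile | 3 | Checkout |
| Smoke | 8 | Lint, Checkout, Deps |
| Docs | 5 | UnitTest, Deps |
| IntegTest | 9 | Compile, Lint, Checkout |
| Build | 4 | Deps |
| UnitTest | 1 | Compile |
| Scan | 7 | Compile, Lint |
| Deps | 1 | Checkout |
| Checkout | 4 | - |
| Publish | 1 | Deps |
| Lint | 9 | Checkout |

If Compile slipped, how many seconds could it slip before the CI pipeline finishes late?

Checkout→Lint→IntegTest = 4+9+9 = 22 sets the makespan at 22 seconds.
Compile finishes as early as 7 and must finish by 13.
Slack of Compile = 10 − 4 = 6 seconds.

6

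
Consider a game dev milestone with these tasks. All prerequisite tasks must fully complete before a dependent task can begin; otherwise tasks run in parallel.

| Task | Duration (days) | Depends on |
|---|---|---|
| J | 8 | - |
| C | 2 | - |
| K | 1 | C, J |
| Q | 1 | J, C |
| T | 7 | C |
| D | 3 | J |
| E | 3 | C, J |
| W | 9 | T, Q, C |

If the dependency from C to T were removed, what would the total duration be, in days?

With the dependency in place, J→Q→W = 8+1+9 = 18 sets the finish at 18 days.
Without C→T, T's earliest start moves from 2 to 0.
New critical path: J→Q→W = 8+1+9 = 18 ⇒ 18 days.

18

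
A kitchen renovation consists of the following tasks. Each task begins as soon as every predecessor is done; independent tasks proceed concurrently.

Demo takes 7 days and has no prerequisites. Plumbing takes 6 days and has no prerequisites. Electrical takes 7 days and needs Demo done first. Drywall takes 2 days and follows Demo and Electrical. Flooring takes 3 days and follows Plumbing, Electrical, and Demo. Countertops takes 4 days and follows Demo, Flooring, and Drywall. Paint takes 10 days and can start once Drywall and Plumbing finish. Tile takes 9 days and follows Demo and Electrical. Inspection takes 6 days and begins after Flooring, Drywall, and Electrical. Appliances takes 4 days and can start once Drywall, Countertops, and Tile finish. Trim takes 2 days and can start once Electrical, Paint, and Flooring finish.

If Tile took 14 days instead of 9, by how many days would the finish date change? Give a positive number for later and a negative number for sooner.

The binding path is Demo→Electrical→Drywall→Paint→Trim = 7+7+2+10+2 = 28; finish at 28 days.
Tile has 1 day of float (longest path through it is 27).
Now Demo→Electrical→Tile→Appliances = 7+7+14+4 = 32 is longest, so the finish becomes 32 days.
Change in finish: 32 − 28 = +4 days.

4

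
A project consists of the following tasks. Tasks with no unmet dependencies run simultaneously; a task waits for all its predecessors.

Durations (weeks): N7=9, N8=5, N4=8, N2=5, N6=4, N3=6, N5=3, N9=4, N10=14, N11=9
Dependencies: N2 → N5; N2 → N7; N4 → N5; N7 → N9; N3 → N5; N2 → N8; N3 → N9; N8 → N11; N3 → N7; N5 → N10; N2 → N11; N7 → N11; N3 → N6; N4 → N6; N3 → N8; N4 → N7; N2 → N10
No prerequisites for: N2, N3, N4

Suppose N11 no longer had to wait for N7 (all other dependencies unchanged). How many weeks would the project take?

25

Before: longest chain N4→N7→N11 = 8+9+9 = 26, finish 26.
Without N7→N11, N11's earliest start moves from 17 to 11.
The longest chain is now N4→N5→N10 = 8+3+14 = 25, so the project takes 25 weeks.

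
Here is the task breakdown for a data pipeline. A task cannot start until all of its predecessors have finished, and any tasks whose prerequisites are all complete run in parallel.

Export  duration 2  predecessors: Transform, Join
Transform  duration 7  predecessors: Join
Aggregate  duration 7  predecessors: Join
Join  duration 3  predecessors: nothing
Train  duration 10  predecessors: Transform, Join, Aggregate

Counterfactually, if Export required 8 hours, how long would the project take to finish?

The binding path is Join→Transform→Train = 3+7+10 = 20; finish at 20 hours.
The longest path through Export is only 12 hours, so Export has float 8.
That remains the longest chain; total 20 hours.

20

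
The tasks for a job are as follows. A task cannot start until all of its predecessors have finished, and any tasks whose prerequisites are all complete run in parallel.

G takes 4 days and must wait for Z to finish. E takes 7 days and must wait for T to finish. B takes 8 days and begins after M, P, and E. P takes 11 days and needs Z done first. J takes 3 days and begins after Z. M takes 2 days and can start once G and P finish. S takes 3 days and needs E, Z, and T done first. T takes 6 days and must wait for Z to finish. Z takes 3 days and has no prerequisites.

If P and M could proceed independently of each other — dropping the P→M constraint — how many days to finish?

24

With the dependency in place, Z→P→M→B = 3+11+2+8 = 24 sets the finish at 24 days.
Without P→M, M's earliest start moves from 14 to 7.
After: Z→T→E→B = 3+6+7+8 = 24 → 24 days.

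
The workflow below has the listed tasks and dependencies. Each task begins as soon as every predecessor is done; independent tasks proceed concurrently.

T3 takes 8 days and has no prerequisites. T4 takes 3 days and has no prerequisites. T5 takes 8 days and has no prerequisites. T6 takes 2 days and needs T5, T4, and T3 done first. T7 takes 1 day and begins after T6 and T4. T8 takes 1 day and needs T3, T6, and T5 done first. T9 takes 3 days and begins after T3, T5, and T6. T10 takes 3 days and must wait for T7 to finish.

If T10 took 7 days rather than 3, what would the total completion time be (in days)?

Critical path before the change: T3→T6→T7→T10 = 8+2+1+3 = 14 giving 14 days.
Since T10 is critical, the +4 change carries straight to that chain (now 18 days).
The critical path is still T3→T6→T7→T10; finish is now 18 days.

18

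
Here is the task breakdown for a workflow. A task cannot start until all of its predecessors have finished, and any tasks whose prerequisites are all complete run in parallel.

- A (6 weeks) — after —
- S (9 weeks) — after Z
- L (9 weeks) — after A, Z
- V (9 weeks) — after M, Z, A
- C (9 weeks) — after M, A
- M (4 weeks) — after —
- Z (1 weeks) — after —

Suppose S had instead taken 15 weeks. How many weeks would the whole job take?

16

The binding path is A→V = 6+9 = 15; finish at 15 weeks.
S is off the critical path — its longest chain is 10 weeks, giving 5 of slack.
The binding chain switches to Z→S = 1+15 = 16; finish 16 weeks.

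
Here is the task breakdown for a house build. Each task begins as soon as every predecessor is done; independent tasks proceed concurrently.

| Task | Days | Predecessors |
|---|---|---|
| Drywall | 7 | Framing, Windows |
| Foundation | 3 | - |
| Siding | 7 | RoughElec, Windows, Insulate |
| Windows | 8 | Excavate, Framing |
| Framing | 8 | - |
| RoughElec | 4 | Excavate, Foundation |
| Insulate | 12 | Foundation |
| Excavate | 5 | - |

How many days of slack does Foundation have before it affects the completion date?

Framing→Windows→Drywall = 8+8+7 = 23 sets the makespan at 23 days.
Foundation finishes as early as 3 and must finish by 4.
Slack of Foundation = 1 − 0 = 1 day.

1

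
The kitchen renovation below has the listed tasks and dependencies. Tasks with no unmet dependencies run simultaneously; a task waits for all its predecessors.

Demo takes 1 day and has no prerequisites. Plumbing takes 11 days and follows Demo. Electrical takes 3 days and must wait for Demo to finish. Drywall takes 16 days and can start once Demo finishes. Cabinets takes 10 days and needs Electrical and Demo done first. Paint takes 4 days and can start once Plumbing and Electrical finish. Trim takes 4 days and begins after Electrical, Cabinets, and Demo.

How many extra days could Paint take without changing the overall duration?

Demo→Electrical→Cabinets→Trim = 1+3+10+4 = 18 sets the makespan at 18 days.
Paint finishes as early as 16 and must finish by 18.
Float = 18 − 16 = 2.

2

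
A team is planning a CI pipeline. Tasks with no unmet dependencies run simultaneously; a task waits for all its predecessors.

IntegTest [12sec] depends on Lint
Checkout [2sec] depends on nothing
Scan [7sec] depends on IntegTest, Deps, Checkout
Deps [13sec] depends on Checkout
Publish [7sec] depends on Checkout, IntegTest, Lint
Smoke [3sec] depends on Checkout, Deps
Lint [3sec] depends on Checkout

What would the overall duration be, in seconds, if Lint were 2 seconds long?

Critical path before the change: Checkout→Lint→IntegTest→Scan = 2+3+12+7 = 24 giving 24 seconds.
Lint is on the critical path; changing it to 2 makes that path 23 seconds.
No other chain overtakes it, so the finish is 23 seconds.

23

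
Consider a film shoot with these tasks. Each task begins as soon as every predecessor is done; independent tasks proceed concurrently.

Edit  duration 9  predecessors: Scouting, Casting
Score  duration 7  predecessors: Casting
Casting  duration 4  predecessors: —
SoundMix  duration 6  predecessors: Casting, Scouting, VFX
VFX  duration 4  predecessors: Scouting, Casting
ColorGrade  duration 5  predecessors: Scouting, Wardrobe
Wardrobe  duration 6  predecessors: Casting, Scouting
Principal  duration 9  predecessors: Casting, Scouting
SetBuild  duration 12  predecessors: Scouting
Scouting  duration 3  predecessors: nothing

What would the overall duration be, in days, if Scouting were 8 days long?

Baseline: Scouting→SetBuild = 3+12 = 15 → 15 days.
Scouting is on the critical path; changing it to 8 makes that path 20 days.
No other chain overtakes it, so the finish is 20 days.

20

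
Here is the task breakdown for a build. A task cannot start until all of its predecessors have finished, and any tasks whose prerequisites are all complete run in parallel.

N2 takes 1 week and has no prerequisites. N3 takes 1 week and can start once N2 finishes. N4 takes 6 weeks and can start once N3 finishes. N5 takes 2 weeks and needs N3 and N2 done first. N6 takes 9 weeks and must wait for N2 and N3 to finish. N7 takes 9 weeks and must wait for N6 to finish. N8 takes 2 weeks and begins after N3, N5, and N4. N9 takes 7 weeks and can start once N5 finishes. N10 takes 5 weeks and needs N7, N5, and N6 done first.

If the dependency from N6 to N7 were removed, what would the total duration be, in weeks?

Before: longest chain N2→N3→N6→N7→N10 = 1+1+9+9+5 = 25, finish 25.
Without N6→N7, N7's earliest start moves from 11 to 0.
The longest chain is now N2→N3→N6→N10 = 1+1+9+5 = 16, so the job takes 16 weeks.

16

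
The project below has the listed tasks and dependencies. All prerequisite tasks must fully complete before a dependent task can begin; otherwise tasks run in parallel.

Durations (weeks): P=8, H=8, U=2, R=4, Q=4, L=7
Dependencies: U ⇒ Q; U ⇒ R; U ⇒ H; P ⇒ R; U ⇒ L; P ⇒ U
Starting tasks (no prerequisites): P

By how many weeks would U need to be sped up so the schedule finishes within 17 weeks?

1

Current finish: 18 weeks; target: 17.
U is on every critical path, so each week cut from U cuts the finish by one (this holds down to a finish of 17).
Need 18 − 17 = 1 week off U → U becomes 1 week, finish becomes 17.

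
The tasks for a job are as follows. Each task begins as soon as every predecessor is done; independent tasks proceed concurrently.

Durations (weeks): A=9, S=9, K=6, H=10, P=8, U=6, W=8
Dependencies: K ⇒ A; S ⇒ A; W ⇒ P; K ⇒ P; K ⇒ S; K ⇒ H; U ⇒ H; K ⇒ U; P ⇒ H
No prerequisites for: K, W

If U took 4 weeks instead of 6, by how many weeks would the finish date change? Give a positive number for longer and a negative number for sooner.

0

As given, the longest chain is W→P→H = 8+8+10 = 26, so the finish is 26 weeks.
The longest path through U is only 22 weeks, so U has float 4.
That remains the longest chain; total 26 weeks.
Change in finish: 26 − 26 = +0 weeks.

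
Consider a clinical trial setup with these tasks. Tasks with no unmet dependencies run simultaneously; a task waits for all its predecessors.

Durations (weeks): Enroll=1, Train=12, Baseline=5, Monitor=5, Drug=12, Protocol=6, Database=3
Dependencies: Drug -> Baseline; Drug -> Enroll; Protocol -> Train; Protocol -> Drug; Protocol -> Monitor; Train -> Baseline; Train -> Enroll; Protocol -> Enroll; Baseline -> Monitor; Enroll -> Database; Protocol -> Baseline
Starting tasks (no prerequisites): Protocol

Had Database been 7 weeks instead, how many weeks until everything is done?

Critical path before the change: Protocol→Train→Baseline→Monitor = 6+12+5+5 = 28 giving 28 weeks.
Database is off the critical path — its longest chain is 22 weeks, giving 6 of slack.
That remains the longest chain; total 28 weeks.

28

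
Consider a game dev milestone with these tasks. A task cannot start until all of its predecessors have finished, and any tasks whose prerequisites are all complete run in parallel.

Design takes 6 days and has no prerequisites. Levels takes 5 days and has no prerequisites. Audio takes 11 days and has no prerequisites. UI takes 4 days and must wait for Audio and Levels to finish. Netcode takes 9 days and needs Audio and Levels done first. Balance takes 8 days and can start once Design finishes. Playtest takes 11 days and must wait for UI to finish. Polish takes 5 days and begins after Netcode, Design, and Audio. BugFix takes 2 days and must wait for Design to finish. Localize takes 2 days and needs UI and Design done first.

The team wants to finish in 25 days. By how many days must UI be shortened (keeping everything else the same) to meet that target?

1

Current finish: 26 days; target: 25.
UI is on every critical path, so each day cut from UI cuts the finish by one (this holds down to a finish of 25).
Need 26 − 25 = 1 day off UI → UI becomes 3 days, finish becomes 25.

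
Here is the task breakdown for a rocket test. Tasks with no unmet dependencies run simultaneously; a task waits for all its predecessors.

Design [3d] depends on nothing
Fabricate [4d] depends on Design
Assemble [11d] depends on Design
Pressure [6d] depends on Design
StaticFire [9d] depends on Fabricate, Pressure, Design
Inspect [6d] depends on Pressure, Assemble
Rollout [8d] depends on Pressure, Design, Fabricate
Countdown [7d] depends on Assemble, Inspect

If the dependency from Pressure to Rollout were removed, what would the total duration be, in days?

With the dependency in place, Design→Assemble→Inspect→Countdown = 3+11+6+7 = 27 sets the finish at 27 days.
Without Pressure→Rollout, Rollout's earliest start moves from 9 to 7.
New critical path: Design→Assemble→Inspect→Countdown = 3+11+6+7 = 27 ⇒ 27 days.

27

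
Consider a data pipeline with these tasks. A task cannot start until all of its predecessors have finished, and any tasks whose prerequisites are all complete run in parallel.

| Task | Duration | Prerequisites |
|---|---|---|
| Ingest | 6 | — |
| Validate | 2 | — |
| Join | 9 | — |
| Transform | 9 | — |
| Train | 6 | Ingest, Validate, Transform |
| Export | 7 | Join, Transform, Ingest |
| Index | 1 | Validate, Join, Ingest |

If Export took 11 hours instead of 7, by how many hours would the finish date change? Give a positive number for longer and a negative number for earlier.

4

Actual critical path: Join→Export = 9+7 = 16 ⇒ 16 hours.
Export lies on that path, so at 11 hours the path becomes 20 hours.
The critical path is still Join→Export; finish is now 20 hours.
Change in finish: 20 − 16 = +4 hours.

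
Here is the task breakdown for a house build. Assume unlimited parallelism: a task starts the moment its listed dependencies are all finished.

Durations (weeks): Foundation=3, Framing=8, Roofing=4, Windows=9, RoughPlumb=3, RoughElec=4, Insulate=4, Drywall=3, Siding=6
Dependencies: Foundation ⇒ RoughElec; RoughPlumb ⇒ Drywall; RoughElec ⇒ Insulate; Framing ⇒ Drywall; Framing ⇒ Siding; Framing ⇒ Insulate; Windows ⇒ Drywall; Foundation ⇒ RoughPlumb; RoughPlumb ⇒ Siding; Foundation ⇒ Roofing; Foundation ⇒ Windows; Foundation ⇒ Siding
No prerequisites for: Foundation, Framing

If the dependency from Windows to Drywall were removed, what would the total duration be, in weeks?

Original critical path: Foundation→Windows→Drywall = 3+9+3 = 15 ⇒ 15 weeks.
Without Windows→Drywall, Drywall's earliest start moves from 12 to 8.
After: Framing→Siding = 8+6 = 14 → 14 weeks.

14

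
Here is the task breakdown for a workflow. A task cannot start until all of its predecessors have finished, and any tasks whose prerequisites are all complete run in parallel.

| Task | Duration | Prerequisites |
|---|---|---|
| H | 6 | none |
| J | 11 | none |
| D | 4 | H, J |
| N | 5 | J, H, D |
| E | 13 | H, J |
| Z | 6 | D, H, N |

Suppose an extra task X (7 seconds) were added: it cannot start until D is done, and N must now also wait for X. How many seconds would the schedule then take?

Originally the schedule takes 26 seconds.
With X inserted, N now waits for max(J, H, D, X).
New critical path: J→D→X→N→Z = 11+4+7+5+6 = 33 ⇒ 33 seconds.

33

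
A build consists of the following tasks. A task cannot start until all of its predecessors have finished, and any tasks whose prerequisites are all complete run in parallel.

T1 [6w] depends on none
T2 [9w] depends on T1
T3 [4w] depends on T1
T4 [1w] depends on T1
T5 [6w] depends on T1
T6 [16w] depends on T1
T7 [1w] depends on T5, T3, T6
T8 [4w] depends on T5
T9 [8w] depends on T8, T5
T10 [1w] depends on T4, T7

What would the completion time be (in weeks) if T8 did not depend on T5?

With the dependency in place, T1→T5→T8→T9 = 6+6+4+8 = 24 sets the finish at 24 weeks.
Without T5→T8, T8's earliest start moves from 12 to 0.
After: T1→T6→T7→T10 = 6+16+1+1 = 24 → 24 weeks.

24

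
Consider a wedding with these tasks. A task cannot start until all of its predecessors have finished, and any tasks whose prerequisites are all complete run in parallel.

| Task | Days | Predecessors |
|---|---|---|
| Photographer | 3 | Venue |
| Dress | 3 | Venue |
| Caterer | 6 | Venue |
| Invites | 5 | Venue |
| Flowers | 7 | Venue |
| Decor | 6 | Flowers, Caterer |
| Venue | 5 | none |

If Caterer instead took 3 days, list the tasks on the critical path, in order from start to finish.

Critical path before the change: Venue→Flowers→Decor = 5+7+6 = 18 giving 18 days.
The longest path through Caterer is only 17 days, so Caterer has float 1.
The critical path is still Venue→Flowers→Decor; finish is now 18 days.

Venue, Flowers, Decor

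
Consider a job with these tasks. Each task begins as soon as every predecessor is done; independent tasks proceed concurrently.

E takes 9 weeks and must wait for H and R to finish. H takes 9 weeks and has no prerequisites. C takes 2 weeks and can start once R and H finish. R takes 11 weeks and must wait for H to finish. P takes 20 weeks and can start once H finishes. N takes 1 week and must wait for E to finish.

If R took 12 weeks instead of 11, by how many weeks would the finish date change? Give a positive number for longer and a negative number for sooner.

1

Baseline: H→R→E→N = 9+11+9+1 = 30 → 30 weeks.
R is on the critical path; changing it to 12 makes that path 31 weeks.
No other chain overtakes it, so the finish is 31 weeks.
Change in finish: 31 − 30 = +1 weeks.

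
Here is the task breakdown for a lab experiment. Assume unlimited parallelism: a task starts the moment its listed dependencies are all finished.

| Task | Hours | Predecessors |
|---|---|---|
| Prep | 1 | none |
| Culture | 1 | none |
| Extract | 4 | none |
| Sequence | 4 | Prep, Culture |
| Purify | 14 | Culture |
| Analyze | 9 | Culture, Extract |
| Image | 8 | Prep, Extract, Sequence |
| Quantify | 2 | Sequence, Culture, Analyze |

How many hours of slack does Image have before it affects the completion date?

2

Critical path: Culture→Purify = 1+14 = 15, so the finish is 15 hours.
Longest path through Image: 13 hours (earliest finish 13, latest finish 15).
Float = 15 − 13 = 2.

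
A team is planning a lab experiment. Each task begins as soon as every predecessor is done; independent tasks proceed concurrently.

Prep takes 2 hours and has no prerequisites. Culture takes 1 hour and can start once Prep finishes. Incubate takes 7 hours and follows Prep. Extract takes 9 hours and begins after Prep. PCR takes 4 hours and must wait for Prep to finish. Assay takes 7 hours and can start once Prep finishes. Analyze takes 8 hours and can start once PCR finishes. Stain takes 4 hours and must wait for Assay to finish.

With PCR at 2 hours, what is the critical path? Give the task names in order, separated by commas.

Baseline: Prep→PCR→Analyze = 2+4+8 = 14 → 14 hours.
Since PCR is critical, the -2 change carries straight to that chain (now 12 hours).
Now Prep→Assay→Stain = 2+7+4 = 13 is longest, so the finish becomes 13 hours.

Prep, Assay, Stain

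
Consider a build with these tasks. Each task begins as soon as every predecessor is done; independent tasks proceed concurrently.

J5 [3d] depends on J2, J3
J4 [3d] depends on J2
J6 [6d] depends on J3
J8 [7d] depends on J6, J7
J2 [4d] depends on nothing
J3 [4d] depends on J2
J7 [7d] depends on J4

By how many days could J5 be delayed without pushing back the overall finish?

10

J2→J3→J6→J8 = 4+4+6+7 = 21 sets the makespan at 21 days.
The longest chain containing J5 totals 11 days.
Float = 21 − 11 = 10.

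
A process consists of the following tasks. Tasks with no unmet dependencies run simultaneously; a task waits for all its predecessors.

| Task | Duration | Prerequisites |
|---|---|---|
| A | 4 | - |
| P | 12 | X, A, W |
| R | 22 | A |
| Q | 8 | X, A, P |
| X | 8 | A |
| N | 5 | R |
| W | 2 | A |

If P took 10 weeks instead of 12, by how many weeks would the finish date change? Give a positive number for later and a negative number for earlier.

Baseline: A→X→P→Q = 4+8+12+8 = 32 → 32 weeks.
P lies on that path, so at 10 weeks the path becomes 30 weeks.
Now A→R→N = 4+22+5 = 31 is longest, so the finish becomes 31 weeks.
Change in finish: 31 − 32 = -1 weeks.

-1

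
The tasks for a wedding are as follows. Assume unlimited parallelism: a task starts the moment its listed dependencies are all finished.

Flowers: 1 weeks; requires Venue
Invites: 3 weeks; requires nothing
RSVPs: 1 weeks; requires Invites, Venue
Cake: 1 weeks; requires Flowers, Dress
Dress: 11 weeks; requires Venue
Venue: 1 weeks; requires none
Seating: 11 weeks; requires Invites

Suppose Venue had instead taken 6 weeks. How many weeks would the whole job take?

18

The binding path is Invites→Seating = 3+11 = 14; finish at 14 weeks.
The longest path through Venue is only 13 weeks, so Venue has float 1.
The binding chain switches to Venue→Dress→Cake = 6+11+1 = 18; finish 18 weeks.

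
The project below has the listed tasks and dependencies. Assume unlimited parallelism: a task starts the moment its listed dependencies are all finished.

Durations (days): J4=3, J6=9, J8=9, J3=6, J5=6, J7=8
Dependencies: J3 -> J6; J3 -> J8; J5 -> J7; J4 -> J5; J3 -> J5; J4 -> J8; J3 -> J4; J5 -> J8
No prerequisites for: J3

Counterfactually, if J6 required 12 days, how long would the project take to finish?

24

As given, the longest chain is J3→J4→J5→J8 = 6+3+6+9 = 24, so the finish is 24 days.
The longest path through J6 is only 15 days, so J6 has float 9.
The critical path is still J3→J4→J5→J8; finish is now 24 days.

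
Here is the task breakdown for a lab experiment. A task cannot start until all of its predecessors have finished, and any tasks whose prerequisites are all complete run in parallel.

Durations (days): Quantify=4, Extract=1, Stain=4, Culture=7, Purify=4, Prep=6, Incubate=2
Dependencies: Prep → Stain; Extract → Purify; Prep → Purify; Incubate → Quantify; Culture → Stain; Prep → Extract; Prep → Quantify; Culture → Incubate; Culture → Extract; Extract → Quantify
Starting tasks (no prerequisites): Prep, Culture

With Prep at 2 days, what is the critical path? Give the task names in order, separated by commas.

Culture, Incubate, Quantify

The binding path is Culture→Incubate→Quantify = 7+2+4 = 13; finish at 13 days.
Prep is off the critical path — its longest chain is 11 days, giving 2 of slack.
The critical path is still Culture→Incubate→Quantify; finish is now 13 days.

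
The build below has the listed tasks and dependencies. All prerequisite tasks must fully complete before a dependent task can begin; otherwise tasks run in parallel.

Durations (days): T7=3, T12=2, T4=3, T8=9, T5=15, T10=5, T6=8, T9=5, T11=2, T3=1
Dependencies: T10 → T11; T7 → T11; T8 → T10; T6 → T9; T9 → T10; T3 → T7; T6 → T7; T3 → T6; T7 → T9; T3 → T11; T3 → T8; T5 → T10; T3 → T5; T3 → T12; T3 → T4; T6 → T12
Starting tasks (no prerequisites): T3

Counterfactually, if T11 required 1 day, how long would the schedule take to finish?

23

Critical path before the change: T3→T6→T7→T9→T10→T11 = 1+8+3+5+5+2 = 24 giving 24 days.
T11 is on the critical path; changing it to 1 makes that path 23 days.
The critical path is still T3→T6→T7→T9→T10→T11; finish is now 23 days.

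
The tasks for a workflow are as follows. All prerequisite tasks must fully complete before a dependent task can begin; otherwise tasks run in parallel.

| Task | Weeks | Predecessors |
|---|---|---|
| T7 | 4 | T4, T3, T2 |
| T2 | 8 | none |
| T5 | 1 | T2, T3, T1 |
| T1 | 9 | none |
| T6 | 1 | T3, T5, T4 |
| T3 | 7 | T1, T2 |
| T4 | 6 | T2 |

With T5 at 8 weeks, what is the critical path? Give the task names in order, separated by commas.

T1, T3, T5, T6

Critical path before the change: T1→T3→T7 = 9+7+4 = 20 giving 20 weeks.
T5 has 2 weeks of float (longest path through it is 18).
The binding chain switches to T1→T3→T5→T6 = 9+7+8+1 = 25; finish 25 weeks.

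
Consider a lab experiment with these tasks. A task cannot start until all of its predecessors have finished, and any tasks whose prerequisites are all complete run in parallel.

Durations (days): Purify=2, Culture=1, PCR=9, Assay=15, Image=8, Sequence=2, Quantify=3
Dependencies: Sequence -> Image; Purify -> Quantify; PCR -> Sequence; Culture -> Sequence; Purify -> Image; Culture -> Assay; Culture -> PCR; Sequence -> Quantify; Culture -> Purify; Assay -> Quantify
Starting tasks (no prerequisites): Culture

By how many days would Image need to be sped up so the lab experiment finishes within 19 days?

1

Current finish: 20 days; target: 19.
Image is on every critical path, so each day cut from Image cuts the finish by one (this holds down to a finish of 19).
Need 20 − 19 = 1 day off Image → Image becomes 7 days, finish becomes 19.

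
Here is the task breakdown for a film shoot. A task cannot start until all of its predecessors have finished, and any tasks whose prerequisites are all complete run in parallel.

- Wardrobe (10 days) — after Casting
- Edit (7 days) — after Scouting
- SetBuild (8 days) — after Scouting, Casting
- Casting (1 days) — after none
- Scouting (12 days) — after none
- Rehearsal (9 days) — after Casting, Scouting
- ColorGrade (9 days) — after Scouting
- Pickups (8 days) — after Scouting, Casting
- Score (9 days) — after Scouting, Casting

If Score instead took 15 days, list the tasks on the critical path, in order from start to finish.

Critical path before the change: Scouting→Score = 12+9 = 21 giving 21 days.
Score lies on that path, so at 15 days the path becomes 27 days.
The critical path is still Scouting→Score; finish is now 27 days.

Scouting, Score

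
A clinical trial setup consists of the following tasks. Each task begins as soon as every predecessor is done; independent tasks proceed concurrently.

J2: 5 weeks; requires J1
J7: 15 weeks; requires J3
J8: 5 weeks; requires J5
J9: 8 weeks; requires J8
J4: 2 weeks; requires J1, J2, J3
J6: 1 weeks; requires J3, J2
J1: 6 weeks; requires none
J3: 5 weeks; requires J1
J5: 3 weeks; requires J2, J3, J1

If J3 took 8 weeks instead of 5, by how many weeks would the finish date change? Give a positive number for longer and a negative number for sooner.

3

Actual critical path: J1→J3→J5→J8→J9 = 6+5+3+5+8 = 27 ⇒ 27 weeks.
J3 lies on that path, so at 8 weeks the path becomes 30 weeks.
The critical path is still J1→J3→J5→J8→J9; finish is now 30 weeks.
Change in finish: 30 − 27 = +3 weeks.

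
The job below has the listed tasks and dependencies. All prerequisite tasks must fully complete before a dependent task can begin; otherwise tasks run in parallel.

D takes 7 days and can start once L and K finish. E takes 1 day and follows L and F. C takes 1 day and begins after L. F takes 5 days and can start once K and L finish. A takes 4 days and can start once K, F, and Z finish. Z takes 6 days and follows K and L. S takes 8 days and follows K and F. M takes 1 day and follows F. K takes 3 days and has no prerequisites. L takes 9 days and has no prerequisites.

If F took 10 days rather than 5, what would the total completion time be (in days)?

Actual critical path: L→F→S = 9+5+8 = 22 ⇒ 22 days.
F lies on that path, so at 10 days the path becomes 27 days.
That remains the longest chain; total 27 days.

27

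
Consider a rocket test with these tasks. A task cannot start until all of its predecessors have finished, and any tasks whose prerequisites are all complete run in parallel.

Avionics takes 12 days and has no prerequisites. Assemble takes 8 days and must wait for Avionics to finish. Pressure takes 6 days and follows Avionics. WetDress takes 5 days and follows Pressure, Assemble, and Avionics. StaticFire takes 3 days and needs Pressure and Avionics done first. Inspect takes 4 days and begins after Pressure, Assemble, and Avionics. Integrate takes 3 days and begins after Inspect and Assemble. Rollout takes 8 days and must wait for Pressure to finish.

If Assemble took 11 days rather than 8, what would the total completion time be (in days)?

30

The binding path is Avionics→Assemble→Inspect→Integrate = 12+8+4+3 = 27; finish at 27 days.
Assemble lies on that path, so at 11 days the path becomes 30 days.
No other chain overtakes it, so the finish is 30 days.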